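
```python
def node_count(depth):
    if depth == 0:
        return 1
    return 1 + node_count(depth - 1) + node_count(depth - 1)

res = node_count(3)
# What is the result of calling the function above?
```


node_count(3)
= 1 + node_count(2) + node_count(2)
= 1 + 2 * node_count(2)
node_count(k) = 2^(k+1) - 1
node_count(0) = 1
node_count(1) = 3
node_count(2) = 7
node_count(3) = 15
node_count(3) = 2^4 - 1 = 15


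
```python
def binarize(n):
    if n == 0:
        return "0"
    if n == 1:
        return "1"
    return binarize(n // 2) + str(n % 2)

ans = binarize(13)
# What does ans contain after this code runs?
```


binarize(13)
= binarize(6) + "1"
= binarize(3) + "0" + "1"
= binarize(1) + "1" + "0" + "1"
= "1" + "1" + "0" + "1"
= "1101"


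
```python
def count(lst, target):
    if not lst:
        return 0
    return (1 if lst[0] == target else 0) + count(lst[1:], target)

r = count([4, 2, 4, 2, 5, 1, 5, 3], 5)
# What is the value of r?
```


count([4, 2, 4, 2, 5, 1, 5, 3], 5)
lst[0]=4 != 5: 0 + count([2, 4, 2, 5, 1, 5, 3], 5)
lst[0]=2 != 5: 0 + count([4, 2, 5, 1, 5, 3], 5)
lst[0]=4 != 5: 0 + count([2, 5, 1, 5, 3], 5)
lst[0]=2 != 5: 0 + count([5, 1, 5, 3], 5)
lst[0]=5 == 5: 1 + count([1, 5, 3], 5)
lst[0]=1 != 5: 0 + count([5, 3], 5)
lst[0]=5 == 5: 1 + count([3], 5)
lst[0]=3 != 5: 0 + count([], 5)
= 2


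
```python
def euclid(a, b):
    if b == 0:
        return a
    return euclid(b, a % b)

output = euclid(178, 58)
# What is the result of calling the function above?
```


euclid(178, 58)
= euclid(58, 178 % 58) = euclid(58, 4)
= euclid(4, 58 % 4) = euclid(4, 2)
= euclid(2, 4 % 2) = euclid(2, 0)
b == 0, return a = 2


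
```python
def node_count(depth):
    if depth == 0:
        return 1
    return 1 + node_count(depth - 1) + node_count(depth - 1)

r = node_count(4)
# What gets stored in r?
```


node_count(4)
= 1 + node_count(3) + node_count(3)
= 1 + 2 * node_count(3)
node_count(k) = 2^(k+1) - 1
node_count(0) = 1
node_count(1) = 3
node_count(2) = 7
node_count(3) = 15
node_count(4) = 31
node_count(4) = 2^5 - 1 = 31


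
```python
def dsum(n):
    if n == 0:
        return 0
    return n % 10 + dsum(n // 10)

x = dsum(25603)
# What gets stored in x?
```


dsum(25603)
= 3 + dsum(2560)
= 3 + 0 + dsum(256)
= 3 + 0 + 6 + dsum(25)
= 3 + 0 + 6 + 5 + dsum(2)
= 3 + 0 + 6 + 5 + 2 + dsum(0)
= 3 + 0 + 6 + 5 + 2 + 0
= 16


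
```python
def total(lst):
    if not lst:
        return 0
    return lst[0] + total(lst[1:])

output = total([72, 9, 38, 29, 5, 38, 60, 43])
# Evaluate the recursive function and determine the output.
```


total([72, 9, 38, 29, 5, 38, 60, 43])
= 72 + total([9, 38, 29, 5, 38, 60, 43])
= 72 + 9 + total([38, 29, 5, 38, 60, 43])
= 72 + 9 + 38 + total([29, 5, 38, 60, 43])
= 72 + 9 + 38 + 29 + total([5, 38, 60, 43])
= 72 + 9 + 38 + 29 + 5 + total([38, 60, 43])
= 72 + 9 + 38 + 29 + 5 + 38 + total([60, 43])
= 72 + 9 + 38 + 29 + 5 + 38 + 60 + total([43])
= 72 + 9 + 38 + 29 + 5 + 38 + 60 + 43 + total([])
= 72 + 9 + 38 + 29 + 5 + 38 + 60 + 43 + 0
= 294


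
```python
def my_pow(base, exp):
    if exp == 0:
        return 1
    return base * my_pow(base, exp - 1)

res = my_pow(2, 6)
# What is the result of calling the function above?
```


my_pow(2, 6)
= 2 * my_pow(2, 5)
= 2 * 2 * my_pow(2, 4)
= 2 * 2 * 2 * my_pow(2, 3)
= 2 * 2 * 2 * 2 * my_pow(2, 2)
= 2 * 2 * 2 * 2 * 2 * my_pow(2, 1)
= 2 * 2 * 2 * 2 * 2 * 2 * my_pow(2, 0)
= 2 * 2 * 2 * 2 * 2 * 2 * 1
= 64


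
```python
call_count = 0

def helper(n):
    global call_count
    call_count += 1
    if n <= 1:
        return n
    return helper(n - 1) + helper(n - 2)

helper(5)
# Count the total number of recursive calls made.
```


helper(5) calls helper(4) and helper(3); each non-base call branches into two more.
Let C(k) = total number of calls made by helper(k), including the call to helper(k) itself.
Base cases: C(0) = 1, C(1) = 1
Recurrence: C(k) = 1 + C(k-1) + C(k-2)
  C(2) = 1 + C(1) + C(0) = 1 + 1 + 1 = 3
  C(3) = 1 + C(2) + C(1) = 1 + 3 + 1 = 5
  C(4) = 1 + C(3) + C(2) = 1 + 5 + 3 = 9
  C(5) = 1 + C(4) + C(3) = 1 + 9 + 5 = 15
Total calls = C(5) = 15


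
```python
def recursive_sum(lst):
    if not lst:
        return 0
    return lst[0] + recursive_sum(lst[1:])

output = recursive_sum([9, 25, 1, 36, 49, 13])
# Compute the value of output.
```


recursive_sum([9, 25, 1, 36, 49, 13])
= 9 + recursive_sum([25, 1, 36, 49, 13])
= 9 + 25 + recursive_sum([1, 36, 49, 13])
= 9 + 25 + 1 + recursive_sum([36, 49, 13])
= 9 + 25 + 1 + 36 + recursive_sum([49, 13])
= 9 + 25 + 1 + 36 + 49 + recursive_sum([13])
= 9 + 25 + 1 + 36 + 49 + 13 + recursive_sum([])
= 9 + 25 + 1 + 36 + 49 + 13 + 0
= 133


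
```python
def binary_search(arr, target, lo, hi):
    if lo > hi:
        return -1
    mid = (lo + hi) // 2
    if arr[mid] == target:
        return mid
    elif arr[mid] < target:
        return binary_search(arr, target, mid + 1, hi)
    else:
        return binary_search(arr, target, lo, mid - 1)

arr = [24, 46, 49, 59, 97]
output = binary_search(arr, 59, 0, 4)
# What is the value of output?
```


binary_search(arr, 59, 0, 4)
lo=0, hi=4, mid=2, arr[mid]=49
49 < 59, search right half
lo=3, hi=4, mid=3, arr[mid]=59
arr[3] == 59, found at index 3
= 3


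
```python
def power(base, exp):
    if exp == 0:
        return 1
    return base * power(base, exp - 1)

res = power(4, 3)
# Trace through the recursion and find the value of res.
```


power(4, 3)
= 4 * power(4, 2)
= 4 * 4 * power(4, 1)
= 4 * 4 * 4 * power(4, 0)
= 4 * 4 * 4 * 1
= 64


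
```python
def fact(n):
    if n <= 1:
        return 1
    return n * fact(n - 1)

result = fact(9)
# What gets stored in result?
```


fact(9)
= 9 * fact(8)
= 9 * 8 * fact(7)
= 9 * 8 * 7 * fact(6)
= 9 * 8 * 7 * 6 * fact(5)
= 9 * 8 * 7 * 6 * 5 * fact(4)
= 9 * 8 * 7 * 6 * 5 * 4 * fact(3)
= 9 * 8 * 7 * 6 * 5 * 4 * 3 * fact(2)
= 9 * 8 * 7 * 6 * 5 * 4 * 3 * 2 * fact(1)
= 9 * 8 * 7 * 6 * 5 * 4 * 3 * 2 * 1
= 362880


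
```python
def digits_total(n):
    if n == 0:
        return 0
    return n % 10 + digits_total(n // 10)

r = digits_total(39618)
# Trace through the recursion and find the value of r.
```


digits_total(39618)
= 8 + digits_total(3961)
= 8 + 1 + digits_total(396)
= 8 + 1 + 6 + digits_total(39)
= 8 + 1 + 6 + 9 + digits_total(3)
= 8 + 1 + 6 + 9 + 3 + digits_total(0)
= 8 + 1 + 6 + 9 + 3 + 0
= 27


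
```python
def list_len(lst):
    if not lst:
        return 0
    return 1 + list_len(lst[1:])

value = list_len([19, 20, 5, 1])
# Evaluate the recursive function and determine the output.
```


list_len([19, 20, 5, 1])
= 1 + list_len([20, 5, 1])
= 1 + 1 + list_len([5, 1])
= 1 + 1 + 1 + list_len([1])
= 1 + 1 + 1 + 1 + list_len([])
= 1 + 1 + 1 + 1 + 0
= 4


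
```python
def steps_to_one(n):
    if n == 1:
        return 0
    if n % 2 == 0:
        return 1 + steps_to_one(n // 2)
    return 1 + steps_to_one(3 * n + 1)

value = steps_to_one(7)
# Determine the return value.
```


steps_to_one(7)
7 is odd -> 3*7+1 = 22 -> steps_to_one(22)
22 is even -> steps_to_one(11)
11 is odd -> 3*11+1 = 34 -> steps_to_one(34)
34 is even -> steps_to_one(17)
17 is odd -> 3*17+1 = 52 -> steps_to_one(52)
52 is even -> steps_to_one(26)
26 is even -> steps_to_one(13)
13 is odd -> 3*13+1 = 40 -> steps_to_one(40)
40 is even -> steps_to_one(20)
20 is even -> steps_to_one(10)
10 is even -> steps_to_one(5)
5 is odd -> 3*5+1 = 16 -> steps_to_one(16)
16 is even -> steps_to_one(8)
8 is even -> steps_to_one(4)
4 is even -> steps_to_one(2)
2 is even -> steps_to_one(1)
Reached 1 after 16 steps
= 16


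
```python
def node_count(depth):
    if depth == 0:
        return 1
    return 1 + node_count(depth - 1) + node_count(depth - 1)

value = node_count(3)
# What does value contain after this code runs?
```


node_count(3)
= 1 + node_count(2) + node_count(2)
= 1 + 2 * node_count(2)
node_count(k) = 2^(k+1) - 1
node_count(0) = 1
node_count(1) = 3
node_count(2) = 7
node_count(3) = 15
node_count(3) = 2^4 - 1 = 15


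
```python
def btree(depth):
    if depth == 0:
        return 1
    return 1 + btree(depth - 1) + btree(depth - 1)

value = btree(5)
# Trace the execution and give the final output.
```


btree(5)
= 1 + btree(4) + btree(4)
= 1 + 2 * btree(4)
btree(k) = 2^(k+1) - 1
btree(0) = 1
btree(1) = 3
btree(2) = 7
btree(3) = 15
btree(4) = 31
btree(5) = 2^6 - 1 = 63


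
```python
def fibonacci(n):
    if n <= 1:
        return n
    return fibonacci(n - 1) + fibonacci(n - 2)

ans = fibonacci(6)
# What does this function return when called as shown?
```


fibonacci(6)
= fibonacci(5) + fibonacci(4)
= (fibonacci(4) + fibonacci(3)) + fibonacci(4)
Computing bottom-up: fibonacci(0)=0, fibonacci(1)=1, fibonacci(2)=1, fibonacci(3)=2, fibonacci(4)=3, fibonacci(5)=5, fibonacci(6)=8
= 8


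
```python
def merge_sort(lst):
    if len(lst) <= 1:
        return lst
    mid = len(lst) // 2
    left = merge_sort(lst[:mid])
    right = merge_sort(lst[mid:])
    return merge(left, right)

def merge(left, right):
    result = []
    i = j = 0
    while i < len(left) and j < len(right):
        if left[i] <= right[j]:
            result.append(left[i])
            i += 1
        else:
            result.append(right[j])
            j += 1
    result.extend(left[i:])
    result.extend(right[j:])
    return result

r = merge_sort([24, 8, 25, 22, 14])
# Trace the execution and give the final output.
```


merge_sort([24, 8, 25, 22, 14])
Split into [24, 8] and [25, 22, 14]
Left sorted: [8, 24]
Right sorted: [14, 22, 25]
Merge [8, 24] and [14, 22, 25]
= [8, 14, 22, 24, 25]


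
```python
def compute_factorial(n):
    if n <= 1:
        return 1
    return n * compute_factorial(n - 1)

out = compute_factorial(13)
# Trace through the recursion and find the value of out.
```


compute_factorial(13)
= 13 * compute_factorial(12)
= 13 * 12 * compute_factorial(11)
= 13 * 12 * 11 * compute_factorial(10)
= 13 * 12 * 11 * 10 * compute_factorial(9)
= 13 * 12 * 11 * 10 * 9 * compute_factorial(8)
= 13 * 12 * 11 * 10 * 9 * 8 * compute_factorial(7)
= 13 * 12 * 11 * 10 * 9 * 8 * 7 * compute_factorial(6)
= 13 * 12 * 11 * 10 * 9 * 8 * 7 * 6 * compute_factorial(5)
= 13 * 12 * 11 * 10 * 9 * 8 * 7 * 6 * 5 * compute_factorial(4)
= 13 * 12 * 11 * 10 * 9 * 8 * 7 * 6 * 5 * 4 * compute_factorial(3)
= 13 * 12 * 11 * 10 * 9 * 8 * 7 * 6 * 5 * 4 * 3 * compute_factorial(2)
= 13 * 12 * 11 * 10 * 9 * 8 * 7 * 6 * 5 * 4 * 3 * 2 * compute_factorial(1)
= 13 * 12 * 11 * 10 * 9 * 8 * 7 * 6 * 5 * 4 * 3 * 2 * 1
= 6227020800


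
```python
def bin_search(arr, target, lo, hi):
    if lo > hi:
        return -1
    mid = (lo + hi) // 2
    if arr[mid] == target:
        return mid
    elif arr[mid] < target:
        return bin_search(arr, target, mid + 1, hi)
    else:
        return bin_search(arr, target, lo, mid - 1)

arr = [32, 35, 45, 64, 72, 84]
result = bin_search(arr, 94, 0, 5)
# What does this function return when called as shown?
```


bin_search(arr, 94, 0, 5)
lo=0, hi=5, mid=2, arr[mid]=45
45 < 94, search right half
lo=3, hi=5, mid=4, arr[mid]=72
72 < 94, search right half
lo=5, hi=5, mid=5, arr[mid]=84
84 < 94, search right half
lo > hi, target not found, return -1
= -1


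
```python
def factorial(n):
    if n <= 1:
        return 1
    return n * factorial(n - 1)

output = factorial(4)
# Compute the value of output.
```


factorial(4)
= 4 * factorial(3)
= 4 * 3 * factorial(2)
= 4 * 3 * 2 * factorial(1)
= 4 * 3 * 2 * 1
= 24


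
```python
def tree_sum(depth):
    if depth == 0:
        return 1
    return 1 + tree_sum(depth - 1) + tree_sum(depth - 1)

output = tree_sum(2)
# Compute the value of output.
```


tree_sum(2)
= 1 + tree_sum(1) + tree_sum(1)
= 1 + 2 * tree_sum(1)
tree_sum(k) = 2^(k+1) - 1
tree_sum(0) = 1
tree_sum(1) = 3
tree_sum(2) = 7
tree_sum(2) = 2^3 - 1 = 7


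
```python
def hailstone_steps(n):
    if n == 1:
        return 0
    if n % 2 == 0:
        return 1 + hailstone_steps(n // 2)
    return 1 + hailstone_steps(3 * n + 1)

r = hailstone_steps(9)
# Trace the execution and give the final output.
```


hailstone_steps(9)
9 is odd -> 3*9+1 = 28 -> hailstone_steps(28)
28 is even -> hailstone_steps(14)
14 is even -> hailstone_steps(7)
7 is odd -> 3*7+1 = 22 -> hailstone_steps(22)
22 is even -> hailstone_steps(11)
11 is odd -> 3*11+1 = 34 -> hailstone_steps(34)
34 is even -> hailstone_steps(17)
17 is odd -> 3*17+1 = 52 -> hailstone_steps(52)
52 is even -> hailstone_steps(26)
26 is even -> hailstone_steps(13)
13 is odd -> 3*13+1 = 40 -> hailstone_steps(40)
40 is even -> hailstone_steps(20)
20 is even -> hailstone_steps(10)
10 is even -> hailstone_steps(5)
5 is odd -> 3*5+1 = 16 -> hailstone_steps(16)
16 is even -> hailstone_steps(8)
8 is even -> hailstone_steps(4)
4 is even -> hailstone_steps(2)
2 is even -> hailstone_steps(1)
Reached 1 after 19 steps
= 19


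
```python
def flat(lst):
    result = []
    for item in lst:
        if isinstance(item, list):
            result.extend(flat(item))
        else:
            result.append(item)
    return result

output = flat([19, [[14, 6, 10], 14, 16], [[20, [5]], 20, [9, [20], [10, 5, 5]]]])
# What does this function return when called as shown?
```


flat([19, [[14, 6, 10], 14, 16], [[20, [5]], 20, [9, [20], [10, 5, 5]]]])
Processing each element:
  19 is not a list -> append 19
  [[14, 6, 10], 14, 16] is a list -> flat recursively -> [14, 6, 10, 14, 16]
  [[20, [5]], 20, [9, [20], [10, 5, 5]]] is a list -> flat recursively -> [20, 5, 20, 9, 20, 10, 5, 5]
= [19, 14, 6, 10, 14, 16, 20, 5, 20, 9, 20, 10, 5, 5]


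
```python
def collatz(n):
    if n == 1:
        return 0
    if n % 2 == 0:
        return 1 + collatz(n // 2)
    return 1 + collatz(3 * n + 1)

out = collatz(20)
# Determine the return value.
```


collatz(20)
20 is even -> collatz(10)
10 is even -> collatz(5)
5 is odd -> 3*5+1 = 16 -> collatz(16)
16 is even -> collatz(8)
8 is even -> collatz(4)
4 is even -> collatz(2)
2 is even -> collatz(1)
Reached 1 after 7 steps
= 7


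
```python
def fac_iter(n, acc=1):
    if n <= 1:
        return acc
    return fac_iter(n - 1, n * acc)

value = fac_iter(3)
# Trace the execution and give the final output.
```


fac_iter(3, 1)
= fac_iter(2, 3 * 1) = fac_iter(2, 3)
= fac_iter(1, 2 * 3) = fac_iter(1, 6)
n <= 1, return acc = 6


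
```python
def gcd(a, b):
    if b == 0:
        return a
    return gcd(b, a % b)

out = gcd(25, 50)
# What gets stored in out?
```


gcd(25, 50)
= gcd(50, 25 % 50) = gcd(50, 25)
= gcd(25, 50 % 25) = gcd(25, 0)
b == 0, return a = 25


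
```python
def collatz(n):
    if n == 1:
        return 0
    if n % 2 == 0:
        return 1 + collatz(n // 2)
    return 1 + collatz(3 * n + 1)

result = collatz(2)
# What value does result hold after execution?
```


collatz(2)
2 is even -> collatz(1)
Reached 1 after 1 steps
= 1


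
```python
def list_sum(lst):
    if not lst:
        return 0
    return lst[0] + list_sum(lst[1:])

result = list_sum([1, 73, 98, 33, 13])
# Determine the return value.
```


list_sum([1, 73, 98, 33, 13])
= 1 + list_sum([73, 98, 33, 13])
= 1 + 73 + list_sum([98, 33, 13])
= 1 + 73 + 98 + list_sum([33, 13])
= 1 + 73 + 98 + 33 + list_sum([13])
= 1 + 73 + 98 + 33 + 13 + list_sum([])
= 1 + 73 + 98 + 33 + 13 + 0
= 218


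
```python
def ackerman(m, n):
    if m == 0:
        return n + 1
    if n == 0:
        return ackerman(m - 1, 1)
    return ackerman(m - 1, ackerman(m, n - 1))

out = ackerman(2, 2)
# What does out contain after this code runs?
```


ackerman(2, 2)
= ackerman(1, ackerman(2, 1))
First compute ackerman(2, 1) = 5
= ackerman(1, 5)
= 7


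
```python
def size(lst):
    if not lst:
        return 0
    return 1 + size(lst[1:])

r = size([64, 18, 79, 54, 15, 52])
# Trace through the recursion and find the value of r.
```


size([64, 18, 79, 54, 15, 52])
= 1 + size([18, 79, 54, 15, 52])
= 1 + 1 + size([79, 54, 15, 52])
= 1 + 1 + 1 + size([54, 15, 52])
= 1 + 1 + 1 + 1 + size([15, 52])
= 1 + 1 + 1 + 1 + 1 + size([52])
= 1 + 1 + 1 + 1 + 1 + 1 + size([])
= 1 + 1 + 1 + 1 + 1 + 1 + 0
= 6


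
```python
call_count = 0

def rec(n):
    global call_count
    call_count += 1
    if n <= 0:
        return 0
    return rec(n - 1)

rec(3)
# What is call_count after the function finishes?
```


rec(3) calls rec(2) calls ... calls rec(0)
Total calls: 3 + 1 (for base case) = 4


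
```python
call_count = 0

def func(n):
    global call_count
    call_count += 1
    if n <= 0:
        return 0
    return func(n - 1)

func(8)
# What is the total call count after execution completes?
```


func(8) calls func(7) calls ... calls func(0)
Total calls: 8 + 1 (for base case) = 9


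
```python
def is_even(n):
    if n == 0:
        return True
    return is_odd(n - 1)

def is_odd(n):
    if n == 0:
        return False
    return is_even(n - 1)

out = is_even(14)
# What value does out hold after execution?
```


is_even(14)
= is_odd(13)
= is_even(12)
= is_odd(11)
= is_even(10)
= is_odd(9)
= is_even(8)
= is_odd(7)
= is_even(6)
= is_odd(5)
= is_even(4)
= is_odd(3)
= is_even(2)
= is_odd(1)
= is_even(0)
n == 0: return True
= True


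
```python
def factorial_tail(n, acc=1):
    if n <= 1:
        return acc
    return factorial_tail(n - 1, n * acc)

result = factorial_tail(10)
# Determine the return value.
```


factorial_tail(10, 1)
= factorial_tail(9, 10 * 1) = factorial_tail(9, 10)
= factorial_tail(8, 9 * 10) = factorial_tail(8, 90)
= factorial_tail(7, 8 * 90) = factorial_tail(7, 720)
= factorial_tail(6, 7 * 720) = factorial_tail(6, 5040)
= factorial_tail(5, 6 * 5040) = factorial_tail(5, 30240)
= factorial_tail(4, 5 * 30240) = factorial_tail(4, 151200)
= factorial_tail(3, 4 * 151200) = factorial_tail(3, 604800)
= factorial_tail(2, 3 * 604800) = factorial_tail(2, 1814400)
= factorial_tail(1, 2 * 1814400) = factorial_tail(1, 3628800)
n <= 1, return acc = 3628800


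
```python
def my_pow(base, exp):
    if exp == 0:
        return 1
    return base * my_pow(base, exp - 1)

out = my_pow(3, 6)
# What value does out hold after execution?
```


my_pow(3, 6)
= 3 * my_pow(3, 5)
= 3 * 3 * my_pow(3, 4)
= 3 * 3 * 3 * my_pow(3, 3)
= 3 * 3 * 3 * 3 * my_pow(3, 2)
= 3 * 3 * 3 * 3 * 3 * my_pow(3, 1)
= 3 * 3 * 3 * 3 * 3 * 3 * my_pow(3, 0)
= 3 * 3 * 3 * 3 * 3 * 3 * 1
= 729


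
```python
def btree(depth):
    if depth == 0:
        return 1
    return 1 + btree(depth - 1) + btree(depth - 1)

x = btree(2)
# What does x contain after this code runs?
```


btree(2)
= 1 + btree(1) + btree(1)
= 1 + 2 * btree(1)
btree(k) = 2^(k+1) - 1
btree(0) = 1
btree(1) = 3
btree(2) = 7
btree(2) = 2^3 - 1 = 7


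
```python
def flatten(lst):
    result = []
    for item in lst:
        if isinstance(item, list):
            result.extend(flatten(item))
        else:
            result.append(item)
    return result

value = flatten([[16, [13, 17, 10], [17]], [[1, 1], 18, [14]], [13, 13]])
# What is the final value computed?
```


flatten([[16, [13, 17, 10], [17]], [[1, 1], 18, [14]], [13, 13]])
Processing each element:
  [16, [13, 17, 10], [17]] is a list -> flatten recursively -> [16, 13, 17, 10, 17]
  [[1, 1], 18, [14]] is a list -> flatten recursively -> [1, 1, 18, 14]
  [13, 13] is a list -> flatten recursively -> [13, 13]
= [16, 13, 17, 10, 17, 1, 1, 18, 14, 13, 13]


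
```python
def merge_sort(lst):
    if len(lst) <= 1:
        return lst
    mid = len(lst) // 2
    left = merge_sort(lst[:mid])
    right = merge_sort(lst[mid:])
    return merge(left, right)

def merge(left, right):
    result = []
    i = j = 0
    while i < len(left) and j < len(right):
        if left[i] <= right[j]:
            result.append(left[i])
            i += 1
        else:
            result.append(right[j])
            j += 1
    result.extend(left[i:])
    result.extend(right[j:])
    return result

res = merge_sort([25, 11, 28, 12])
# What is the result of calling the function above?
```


merge_sort([25, 11, 28, 12])
Split into [25, 11] and [28, 12]
Left sorted: [11, 25]
Right sorted: [12, 28]
Merge [11, 25] and [12, 28]
= [11, 12, 25, 28]


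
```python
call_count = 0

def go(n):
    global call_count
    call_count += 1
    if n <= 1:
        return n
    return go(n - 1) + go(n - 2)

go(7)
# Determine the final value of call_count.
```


go(7) calls go(6) and go(5); each non-base call branches into two more.
Let C(k) = total number of calls made by go(k), including the call to go(k) itself.
Base cases: C(0) = 1, C(1) = 1
Recurrence: C(k) = 1 + C(k-1) + C(k-2)
  C(2) = 1 + C(1) + C(0) = 1 + 1 + 1 = 3
  C(3) = 1 + C(2) + C(1) = 1 + 3 + 1 = 5
  C(4) = 1 + C(3) + C(2) = 1 + 5 + 3 = 9
  C(5) = 1 + C(4) + C(3) = 1 + 9 + 5 = 15
  C(6) = 1 + C(5) + C(4) = 1 + 15 + 9 = 25
  C(7) = 1 + C(6) + C(5) = 1 + 25 + 15 = 41
Total calls = C(7) = 41


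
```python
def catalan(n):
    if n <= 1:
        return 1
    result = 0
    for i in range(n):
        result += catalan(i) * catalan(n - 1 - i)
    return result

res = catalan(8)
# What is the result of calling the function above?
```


catalan(8)
= sum of catalan(i) * catalan(8-1-i) for i in 0..7
First compute sub-values bottom-up:
  catalan(0) = 1, catalan(1) = 1
  catalan(2) = 1*1 + 1*1 = 2
  catalan(3) = 1*2 + 1*1 + 2*1 = 5
  catalan(4) = 1*5 + 1*2 + 2*1 + 5*1 = 14
  catalan(5) = 1*14 + 1*5 + 2*2 + 5*1 + 14*1 = 42
  catalan(6) = 1*42 + 1*14 + 2*5 + 5*2 + 14*1 + 42*1 = 132
  catalan(7) = 1*132 + 1*42 + 2*14 + 5*5 + 14*2 + 42*1 + 132*1 = 429
Now catalan(8):
  catalan(0)*catalan(7) = 1*429 = 429
  catalan(1)*catalan(6) = 1*132 = 132
  catalan(2)*catalan(5) = 2*42 = 84
  catalan(3)*catalan(4) = 5*14 = 70
  catalan(4)*catalan(3) = 14*5 = 70
  catalan(5)*catalan(2) = 42*2 = 84
  catalan(6)*catalan(1) = 132*1 = 132
  catalan(7)*catalan(0) = 429*1 = 429
= 429 + 132 + 84 + 70 + 70 + 84 + 132 + 429
= 1430


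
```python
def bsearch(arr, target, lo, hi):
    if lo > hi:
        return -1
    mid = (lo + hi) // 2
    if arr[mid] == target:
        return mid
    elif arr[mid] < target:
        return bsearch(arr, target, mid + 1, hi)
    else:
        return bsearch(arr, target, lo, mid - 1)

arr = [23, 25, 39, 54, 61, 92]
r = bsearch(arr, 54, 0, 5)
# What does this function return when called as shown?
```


bsearch(arr, 54, 0, 5)
lo=0, hi=5, mid=2, arr[mid]=39
39 < 54, search right half
lo=3, hi=5, mid=4, arr[mid]=61
61 > 54, search left half
lo=3, hi=3, mid=3, arr[mid]=54
arr[3] == 54, found at index 3
= 3


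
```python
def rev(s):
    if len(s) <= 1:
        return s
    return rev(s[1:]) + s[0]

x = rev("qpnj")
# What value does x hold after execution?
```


rev("qpnj")
= rev("pnj") + "q"
= rev("nj") + "p" + "q"
= rev("j") + "n" + "p" + "q"
= "j" + "n" + "p" + "q"
= "jnpq"


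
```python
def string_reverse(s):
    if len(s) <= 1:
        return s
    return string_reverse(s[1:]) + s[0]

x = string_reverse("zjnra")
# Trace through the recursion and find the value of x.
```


string_reverse("zjnra")
= string_reverse("jnra") + "z"
= string_reverse("nra") + "j" + "z"
= string_reverse("ra") + "n" + "j" + "z"
= string_reverse("a") + "r" + "n" + "j" + "z"
= "a" + "r" + "n" + "j" + "z"
= "arnjz"


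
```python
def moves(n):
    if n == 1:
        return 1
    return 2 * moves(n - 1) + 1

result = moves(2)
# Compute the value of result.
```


moves(2)
= 2 * moves(1) + 1
Now compute bottom-up:
moves(1) = 1
moves(2) = 2 * 1 + 1 = 3
= 3


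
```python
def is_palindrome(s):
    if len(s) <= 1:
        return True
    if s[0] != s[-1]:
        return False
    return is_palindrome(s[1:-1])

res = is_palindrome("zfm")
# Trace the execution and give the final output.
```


is_palindrome("zfm")
"zfm": s[0]='z' != s[-1]='m' -> False
= False


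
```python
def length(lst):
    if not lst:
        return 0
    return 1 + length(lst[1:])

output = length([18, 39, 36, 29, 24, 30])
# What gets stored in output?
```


length([18, 39, 36, 29, 24, 30])
= 1 + length([39, 36, 29, 24, 30])
= 1 + 1 + length([36, 29, 24, 30])
= 1 + 1 + 1 + length([29, 24, 30])
= 1 + 1 + 1 + 1 + length([24, 30])
= 1 + 1 + 1 + 1 + 1 + length([30])
= 1 + 1 + 1 + 1 + 1 + 1 + length([])
= 1 + 1 + 1 + 1 + 1 + 1 + 0
= 6


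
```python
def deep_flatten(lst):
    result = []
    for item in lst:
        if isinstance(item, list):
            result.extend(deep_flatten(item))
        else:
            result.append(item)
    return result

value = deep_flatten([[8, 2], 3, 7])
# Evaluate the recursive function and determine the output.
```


deep_flatten([[8, 2], 3, 7])
Processing each element:
  [8, 2] is a list -> deep_flatten recursively -> [8, 2]
  3 is not a list -> append 3
  7 is not a list -> append 7
= [8, 2, 3, 7]


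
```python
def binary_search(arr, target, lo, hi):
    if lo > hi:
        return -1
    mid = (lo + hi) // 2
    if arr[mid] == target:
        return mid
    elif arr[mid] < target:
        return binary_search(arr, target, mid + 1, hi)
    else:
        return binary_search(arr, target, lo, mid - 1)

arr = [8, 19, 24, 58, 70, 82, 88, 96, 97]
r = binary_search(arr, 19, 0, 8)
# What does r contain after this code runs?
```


binary_search(arr, 19, 0, 8)
lo=0, hi=8, mid=4, arr[mid]=70
70 > 19, search left half
lo=0, hi=3, mid=1, arr[mid]=19
arr[1] == 19, found at index 1
= 1


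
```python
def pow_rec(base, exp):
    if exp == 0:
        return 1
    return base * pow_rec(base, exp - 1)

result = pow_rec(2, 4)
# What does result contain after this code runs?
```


pow_rec(2, 4)
= 2 * pow_rec(2, 3)
= 2 * 2 * pow_rec(2, 2)
= 2 * 2 * 2 * pow_rec(2, 1)
= 2 * 2 * 2 * 2 * pow_rec(2, 0)
= 2 * 2 * 2 * 2 * 1
= 16


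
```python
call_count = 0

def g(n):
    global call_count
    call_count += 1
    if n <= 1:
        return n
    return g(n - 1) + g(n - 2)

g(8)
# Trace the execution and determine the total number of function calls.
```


g(8) calls g(7) and g(6); each non-base call branches into two more.
Let C(k) = total number of calls made by g(k), including the call to g(k) itself.
Base cases: C(0) = 1, C(1) = 1
Recurrence: C(k) = 1 + C(k-1) + C(k-2)
  C(2) = 1 + C(1) + C(0) = 1 + 1 + 1 = 3
  C(3) = 1 + C(2) + C(1) = 1 + 3 + 1 = 5
  C(4) = 1 + C(3) + C(2) = 1 + 5 + 3 = 9
  C(5) = 1 + C(4) + C(3) = 1 + 9 + 5 = 15
  C(6) = 1 + C(5) + C(4) = 1 + 15 + 9 = 25
  C(7) = 1 + C(6) + C(5) = 1 + 25 + 15 = 41
  C(8) = 1 + C(7) + C(6) = 1 + 41 + 25 = 67
Total calls = C(8) = 67


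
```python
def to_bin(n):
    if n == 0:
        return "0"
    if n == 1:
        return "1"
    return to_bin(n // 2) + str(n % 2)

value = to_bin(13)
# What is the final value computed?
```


to_bin(13)
= to_bin(6) + "1"
= to_bin(3) + "0" + "1"
= to_bin(1) + "1" + "0" + "1"
= "1" + "1" + "0" + "1"
= "1101"


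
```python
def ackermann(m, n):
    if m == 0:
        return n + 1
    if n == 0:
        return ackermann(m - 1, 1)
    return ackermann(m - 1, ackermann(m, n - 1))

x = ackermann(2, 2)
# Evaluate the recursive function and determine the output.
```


ackermann(2, 2)
= ackermann(1, ackermann(2, 1))
First compute ackermann(2, 1) = 5
= ackermann(1, 5)
= 7


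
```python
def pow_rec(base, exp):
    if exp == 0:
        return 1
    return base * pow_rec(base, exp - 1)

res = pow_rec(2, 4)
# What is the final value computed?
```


pow_rec(2, 4)
= 2 * pow_rec(2, 3)
= 2 * 2 * pow_rec(2, 2)
= 2 * 2 * 2 * pow_rec(2, 1)
= 2 * 2 * 2 * 2 * pow_rec(2, 0)
= 2 * 2 * 2 * 2 * 1
= 16


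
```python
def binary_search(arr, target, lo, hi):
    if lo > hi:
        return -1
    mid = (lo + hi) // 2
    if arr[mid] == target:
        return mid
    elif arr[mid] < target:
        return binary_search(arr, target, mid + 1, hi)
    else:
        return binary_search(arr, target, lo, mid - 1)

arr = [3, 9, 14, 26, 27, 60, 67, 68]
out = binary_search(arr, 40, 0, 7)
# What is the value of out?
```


binary_search(arr, 40, 0, 7)
lo=0, hi=7, mid=3, arr[mid]=26
26 < 40, search right half
lo=4, hi=7, mid=5, arr[mid]=60
60 > 40, search left half
lo=4, hi=4, mid=4, arr[mid]=27
27 < 40, search right half
lo > hi, target not found, return -1
= -1


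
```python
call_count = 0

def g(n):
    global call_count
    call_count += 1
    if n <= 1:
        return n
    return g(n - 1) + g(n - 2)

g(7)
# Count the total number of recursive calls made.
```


g(7) calls g(6) and g(5); each non-base call branches into two more.
Let C(k) = total number of calls made by g(k), including the call to g(k) itself.
Base cases: C(0) = 1, C(1) = 1
Recurrence: C(k) = 1 + C(k-1) + C(k-2)
  C(2) = 1 + C(1) + C(0) = 1 + 1 + 1 = 3
  C(3) = 1 + C(2) + C(1) = 1 + 3 + 1 = 5
  C(4) = 1 + C(3) + C(2) = 1 + 5 + 3 = 9
  C(5) = 1 + C(4) + C(3) = 1 + 9 + 5 = 15
  C(6) = 1 + C(5) + C(4) = 1 + 15 + 9 = 25
  C(7) = 1 + C(6) + C(5) = 1 + 25 + 15 = 41
Total calls = C(7) = 41


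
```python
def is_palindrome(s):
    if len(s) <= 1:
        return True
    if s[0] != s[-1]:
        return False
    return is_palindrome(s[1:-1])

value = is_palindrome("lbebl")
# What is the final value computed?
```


is_palindrome("lbebl")
"lbebl": s[0]='l' == s[-1]='l' -> is_palindrome("beb")
"beb": s[0]='b' == s[-1]='b' -> is_palindrome("e")
"e": len <= 1 -> True
= True


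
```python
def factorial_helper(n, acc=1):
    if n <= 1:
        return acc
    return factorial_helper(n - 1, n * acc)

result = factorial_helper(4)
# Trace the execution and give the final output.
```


factorial_helper(4, 1)
= factorial_helper(3, 4 * 1) = factorial_helper(3, 4)
= factorial_helper(2, 3 * 4) = factorial_helper(2, 12)
= factorial_helper(1, 2 * 12) = factorial_helper(1, 24)
n <= 1, return acc = 24


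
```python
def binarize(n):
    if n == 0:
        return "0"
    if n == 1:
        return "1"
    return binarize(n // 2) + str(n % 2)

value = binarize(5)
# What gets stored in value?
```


binarize(5)
= binarize(2) + "1"
= binarize(1) + "0" + "1"
= "1" + "0" + "1"
= "101"


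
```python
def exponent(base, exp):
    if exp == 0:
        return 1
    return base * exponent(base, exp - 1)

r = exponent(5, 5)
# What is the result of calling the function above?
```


exponent(5, 5)
= 5 * exponent(5, 4)
= 5 * 5 * exponent(5, 3)
= 5 * 5 * 5 * exponent(5, 2)
= 5 * 5 * 5 * 5 * exponent(5, 1)
= 5 * 5 * 5 * 5 * 5 * exponent(5, 0)
= 5 * 5 * 5 * 5 * 5 * 1
= 3125


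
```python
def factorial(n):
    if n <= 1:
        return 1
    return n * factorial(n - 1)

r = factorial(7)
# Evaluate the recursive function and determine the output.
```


factorial(7)
= 7 * factorial(6)
= 7 * 6 * factorial(5)
= 7 * 6 * 5 * factorial(4)
= 7 * 6 * 5 * 4 * factorial(3)
= 7 * 6 * 5 * 4 * 3 * factorial(2)
= 7 * 6 * 5 * 4 * 3 * 2 * factorial(1)
= 7 * 6 * 5 * 4 * 3 * 2 * 1
= 5040


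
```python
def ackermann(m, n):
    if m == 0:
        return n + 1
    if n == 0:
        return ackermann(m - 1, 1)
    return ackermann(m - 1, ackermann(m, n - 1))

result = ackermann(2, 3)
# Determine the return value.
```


ackermann(2, 3)
= ackermann(1, ackermann(2, 2))
First compute ackermann(2, 2) = 7
= ackermann(1, 7)
= 9


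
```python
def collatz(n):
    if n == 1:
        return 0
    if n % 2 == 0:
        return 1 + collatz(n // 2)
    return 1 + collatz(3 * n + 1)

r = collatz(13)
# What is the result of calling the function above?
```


collatz(13)
13 is odd -> 3*13+1 = 40 -> collatz(40)
40 is even -> collatz(20)
20 is even -> collatz(10)
10 is even -> collatz(5)
5 is odd -> 3*5+1 = 16 -> collatz(16)
16 is even -> collatz(8)
8 is even -> collatz(4)
4 is even -> collatz(2)
2 is even -> collatz(1)
Reached 1 after 9 steps
= 9


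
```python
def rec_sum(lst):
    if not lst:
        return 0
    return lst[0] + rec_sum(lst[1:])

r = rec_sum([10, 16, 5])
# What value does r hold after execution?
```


rec_sum([10, 16, 5])
= 10 + rec_sum([16, 5])
= 10 + 16 + rec_sum([5])
= 10 + 16 + 5 + rec_sum([])
= 10 + 16 + 5 + 0
= 31


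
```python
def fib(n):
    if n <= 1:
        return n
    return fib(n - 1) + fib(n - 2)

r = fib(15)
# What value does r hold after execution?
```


fib(15)
= fib(14) + fib(13)
= (fib(13) + fib(12)) + fib(13)
Computing bottom-up: fib(0)=0, fib(1)=1, fib(2)=1, fib(3)=2, fib(4)=3, fib(5)=5, fib(6)=8, fib(7)=13, fib(8)=21, fib(9)=34, fib(10)=55, fib(11)=89, fib(12)=144, fib(13)=233, fib(14)=377, fib(15)=610
= 610


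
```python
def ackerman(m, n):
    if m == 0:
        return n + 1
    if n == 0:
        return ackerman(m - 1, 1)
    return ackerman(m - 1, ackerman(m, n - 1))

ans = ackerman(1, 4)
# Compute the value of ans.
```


ackerman(1, 4)
= ackerman(0, ackerman(1, 3))
First compute ackerman(1, 3) = 5
= ackerman(0, 5)
= 6


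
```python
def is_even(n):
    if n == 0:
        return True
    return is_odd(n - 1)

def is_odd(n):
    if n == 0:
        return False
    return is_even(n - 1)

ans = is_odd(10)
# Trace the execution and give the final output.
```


is_odd(10)
= is_even(9)
= is_odd(8)
= is_even(7)
= is_odd(6)
= is_even(5)
= is_odd(4)
= is_even(3)
= is_odd(2)
= is_even(1)
= is_odd(0)
n == 0: return False
= False


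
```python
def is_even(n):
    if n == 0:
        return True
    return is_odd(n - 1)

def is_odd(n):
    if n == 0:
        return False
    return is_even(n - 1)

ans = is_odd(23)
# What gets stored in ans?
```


is_odd(23)
= is_even(22)
= is_odd(21)
= is_even(20)
= is_odd(19)
= is_even(18)
= is_odd(17)
= is_even(16)
= is_odd(15)
= is_even(14)
= is_odd(13)
= is_even(12)
= is_odd(11)
= is_even(10)
= is_odd(9)
= is_even(8)
= is_odd(7)
= is_even(6)
= is_odd(5)
= is_even(4)
= is_odd(3)
= is_even(2)
= is_odd(1)
= is_even(0)
n == 0: return True
= True


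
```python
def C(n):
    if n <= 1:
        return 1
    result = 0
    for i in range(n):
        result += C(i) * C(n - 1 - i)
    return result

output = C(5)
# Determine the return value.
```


C(5)
= sum of C(i) * C(5-1-i) for i in 0..4
First compute sub-values bottom-up:
  C(0) = 1, C(1) = 1
  C(2) = 1*1 + 1*1 = 2
  C(3) = 1*2 + 1*1 + 2*1 = 5
  C(4) = 1*5 + 1*2 + 2*1 + 5*1 = 14
Now C(5):
  C(0)*C(4) = 1*14 = 14
  C(1)*C(3) = 1*5 = 5
  C(2)*C(2) = 2*2 = 4
  C(3)*C(1) = 5*1 = 5
  C(4)*C(0) = 14*1 = 14
= 14 + 5 + 4 + 5 + 14
= 42


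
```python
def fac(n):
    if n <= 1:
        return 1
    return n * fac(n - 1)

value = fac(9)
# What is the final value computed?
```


fac(9)
= 9 * fac(8)
= 9 * 8 * fac(7)
= 9 * 8 * 7 * fac(6)
= 9 * 8 * 7 * 6 * fac(5)
= 9 * 8 * 7 * 6 * 5 * fac(4)
= 9 * 8 * 7 * 6 * 5 * 4 * fac(3)
= 9 * 8 * 7 * 6 * 5 * 4 * 3 * fac(2)
= 9 * 8 * 7 * 6 * 5 * 4 * 3 * 2 * fac(1)
= 9 * 8 * 7 * 6 * 5 * 4 * 3 * 2 * 1
= 362880


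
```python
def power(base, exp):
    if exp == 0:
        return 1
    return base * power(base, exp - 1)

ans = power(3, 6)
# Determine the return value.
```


power(3, 6)
= 3 * power(3, 5)
= 3 * 3 * power(3, 4)
= 3 * 3 * 3 * power(3, 3)
= 3 * 3 * 3 * 3 * power(3, 2)
= 3 * 3 * 3 * 3 * 3 * power(3, 1)
= 3 * 3 * 3 * 3 * 3 * 3 * power(3, 0)
= 3 * 3 * 3 * 3 * 3 * 3 * 1
= 729


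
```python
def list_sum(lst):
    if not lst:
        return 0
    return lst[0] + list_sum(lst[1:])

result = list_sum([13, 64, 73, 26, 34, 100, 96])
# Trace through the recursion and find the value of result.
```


list_sum([13, 64, 73, 26, 34, 100, 96])
= 13 + list_sum([64, 73, 26, 34, 100, 96])
= 13 + 64 + list_sum([73, 26, 34, 100, 96])
= 13 + 64 + 73 + list_sum([26, 34, 100, 96])
= 13 + 64 + 73 + 26 + list_sum([34, 100, 96])
= 13 + 64 + 73 + 26 + 34 + list_sum([100, 96])
= 13 + 64 + 73 + 26 + 34 + 100 + list_sum([96])
= 13 + 64 + 73 + 26 + 34 + 100 + 96 + list_sum([])
= 13 + 64 + 73 + 26 + 34 + 100 + 96 + 0
= 406


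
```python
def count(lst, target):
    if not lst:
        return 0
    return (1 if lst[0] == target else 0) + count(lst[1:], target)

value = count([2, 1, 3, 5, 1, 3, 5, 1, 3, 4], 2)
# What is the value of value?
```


count([2, 1, 3, 5, 1, 3, 5, 1, 3, 4], 2)
lst[0]=2 == 2: 1 + count([1, 3, 5, 1, 3, 5, 1, 3, 4], 2)
lst[0]=1 != 2: 0 + count([3, 5, 1, 3, 5, 1, 3, 4], 2)
lst[0]=3 != 2: 0 + count([5, 1, 3, 5, 1, 3, 4], 2)
lst[0]=5 != 2: 0 + count([1, 3, 5, 1, 3, 4], 2)
lst[0]=1 != 2: 0 + count([3, 5, 1, 3, 4], 2)
lst[0]=3 != 2: 0 + count([5, 1, 3, 4], 2)
lst[0]=5 != 2: 0 + count([1, 3, 4], 2)
lst[0]=1 != 2: 0 + count([3, 4], 2)
lst[0]=3 != 2: 0 + count([4], 2)
lst[0]=4 != 2: 0 + count([], 2)
= 1


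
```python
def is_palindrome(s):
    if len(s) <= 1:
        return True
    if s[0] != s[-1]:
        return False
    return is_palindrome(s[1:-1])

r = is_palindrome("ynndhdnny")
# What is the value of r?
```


is_palindrome("ynndhdnny")
"ynndhdnny": s[0]='y' == s[-1]='y' -> is_palindrome("nndhdnn")
"nndhdnn": s[0]='n' == s[-1]='n' -> is_palindrome("ndhdn")
"ndhdn": s[0]='n' == s[-1]='n' -> is_palindrome("dhd")
"dhd": s[0]='d' == s[-1]='d' -> is_palindrome("h")
"h": len <= 1 -> True
= True


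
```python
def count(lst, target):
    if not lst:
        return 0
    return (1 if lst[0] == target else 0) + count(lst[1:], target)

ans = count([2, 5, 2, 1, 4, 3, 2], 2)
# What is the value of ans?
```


count([2, 5, 2, 1, 4, 3, 2], 2)
lst[0]=2 == 2: 1 + count([5, 2, 1, 4, 3, 2], 2)
lst[0]=5 != 2: 0 + count([2, 1, 4, 3, 2], 2)
lst[0]=2 == 2: 1 + count([1, 4, 3, 2], 2)
lst[0]=1 != 2: 0 + count([4, 3, 2], 2)
lst[0]=4 != 2: 0 + count([3, 2], 2)
lst[0]=3 != 2: 0 + count([2], 2)
lst[0]=2 == 2: 1 + count([], 2)
= 3


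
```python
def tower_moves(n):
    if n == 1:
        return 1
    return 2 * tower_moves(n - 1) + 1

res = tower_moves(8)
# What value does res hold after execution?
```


tower_moves(8)
= 2 * tower_moves(7) + 1
= 2 * (2 * tower_moves(6) + 1) + 1
= 2 * (2 * (2 * tower_moves(5) + 1) + 1) + 1
= 2 * (2 * (2 * (2 * tower_moves(4) + 1) + 1) + 1) + 1
= 2 * (2 * (2 * (2 * (2 * tower_moves(3) + 1) + 1) + 1) + 1) + 1
= 2 * (2 * (2 * (2 * (2 * (2 * tower_moves(2) + 1) + 1) + 1) + 1) + 1) + 1
= 2 * (2 * (2 * (2 * (2 * (2 * (2 * tower_moves(1) + 1) + 1) + 1) + 1) + 1) + 1) + 1
Now compute bottom-up:
tower_moves(1) = 1
tower_moves(2) = 2 * 1 + 1 = 3
tower_moves(3) = 2 * 3 + 1 = 7
tower_moves(4) = 2 * 7 + 1 = 15
tower_moves(5) = 2 * 15 + 1 = 31
tower_moves(6) = 2 * 31 + 1 = 63
tower_moves(7) = 2 * 63 + 1 = 127
tower_moves(8) = 2 * 127 + 1 = 255
= 255


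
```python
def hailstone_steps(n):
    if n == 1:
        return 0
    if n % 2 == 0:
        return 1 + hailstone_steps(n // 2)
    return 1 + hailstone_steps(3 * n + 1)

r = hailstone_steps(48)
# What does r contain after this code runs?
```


hailstone_steps(48)
48 is even -> hailstone_steps(24)
24 is even -> hailstone_steps(12)
12 is even -> hailstone_steps(6)
6 is even -> hailstone_steps(3)
3 is odd -> 3*3+1 = 10 -> hailstone_steps(10)
10 is even -> hailstone_steps(5)
5 is odd -> 3*5+1 = 16 -> hailstone_steps(16)
16 is even -> hailstone_steps(8)
8 is even -> hailstone_steps(4)
4 is even -> hailstone_steps(2)
2 is even -> hailstone_steps(1)
Reached 1 after 11 steps
= 11


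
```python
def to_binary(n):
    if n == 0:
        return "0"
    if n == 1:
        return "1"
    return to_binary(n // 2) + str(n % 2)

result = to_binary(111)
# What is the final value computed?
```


to_binary(111)
= to_binary(55) + "1"
= to_binary(27) + "1" + "1"
= to_binary(13) + "1" + "1" + "1"
= to_binary(6) + "1" + "1" + "1" + "1"
= to_binary(3) + "0" + "1" + "1" + "1" + "1"
= to_binary(1) + "1" + "0" + "1" + "1" + "1" + "1"
= "1" + "1" + "0" + "1" + "1" + "1" + "1"
= "1101111"


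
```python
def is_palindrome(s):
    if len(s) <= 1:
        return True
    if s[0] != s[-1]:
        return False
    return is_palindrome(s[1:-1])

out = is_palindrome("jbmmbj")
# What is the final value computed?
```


is_palindrome("jbmmbj")
"jbmmbj": s[0]='j' == s[-1]='j' -> is_palindrome("bmmb")
"bmmb": s[0]='b' == s[-1]='b' -> is_palindrome("mm")
"mm": s[0]='m' == s[-1]='m' -> is_palindrome("")
"": len <= 1 -> True
= True


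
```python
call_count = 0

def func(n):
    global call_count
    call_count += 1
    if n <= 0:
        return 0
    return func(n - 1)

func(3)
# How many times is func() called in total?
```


func(3) calls func(2) calls ... calls func(0)
Total calls: 3 + 1 (for base case) = 4


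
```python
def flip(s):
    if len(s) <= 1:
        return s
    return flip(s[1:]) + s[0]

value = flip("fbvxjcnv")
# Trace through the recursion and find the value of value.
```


flip("fbvxjcnv")
= flip("bvxjcnv") + "f"
= flip("vxjcnv") + "b" + "f"
= flip("xjcnv") + "v" + "b" + "f"
= flip("jcnv") + "x" + "v" + "b" + "f"
= flip("cnv") + "j" + "x" + "v" + "b" + "f"
= flip("nv") + "c" + "j" + "x" + "v" + "b" + "f"
= flip("v") + "n" + "c" + "j" + "x" + "v" + "b" + "f"
= "v" + "n" + "c" + "j" + "x" + "v" + "b" + "f"
= "vncjxvbf"
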